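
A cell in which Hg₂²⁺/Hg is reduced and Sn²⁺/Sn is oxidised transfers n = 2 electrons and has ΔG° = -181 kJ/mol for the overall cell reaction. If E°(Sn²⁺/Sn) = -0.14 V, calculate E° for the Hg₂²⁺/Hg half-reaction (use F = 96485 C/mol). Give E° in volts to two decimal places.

+0.80 V

E°cell = −ΔG°/(nF) = −(-181×10³)/((2)(96485)) = +0.938 V.
Since Hg₂²⁺/Hg is the cathode and Sn²⁺/Sn the anode, E°cell = E°(Hg₂²⁺/Hg) − E°(Sn²⁺/Sn).
So E°(Hg₂²⁺/Hg) = E°cell + E°(Sn²⁺/Sn) = +0.938 + (-0.14) = +0.80 V.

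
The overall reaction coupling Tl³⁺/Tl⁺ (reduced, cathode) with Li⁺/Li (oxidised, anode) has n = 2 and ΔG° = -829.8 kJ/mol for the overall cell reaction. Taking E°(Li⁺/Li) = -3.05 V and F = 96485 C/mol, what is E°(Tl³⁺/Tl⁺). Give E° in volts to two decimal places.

E°cell = −ΔG°/(nF) = −(-829.8×10³)/((2)(96485)) = +4.300 V.
Since Tl³⁺/Tl⁺ is the cathode and Li⁺/Li the anode, E°cell = E°(Tl³⁺/Tl⁺) − E°(Li⁺/Li).
So E°(Tl³⁺/Tl⁺) = E°cell + E°(Li⁺/Li) = +4.300 + (-3.05) = +1.25 V.

+1.25 V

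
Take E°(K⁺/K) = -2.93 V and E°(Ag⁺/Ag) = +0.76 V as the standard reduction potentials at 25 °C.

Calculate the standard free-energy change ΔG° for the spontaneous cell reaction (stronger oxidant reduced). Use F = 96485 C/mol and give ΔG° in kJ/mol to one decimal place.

Ag⁺/Ag (E° = +0.76 V) is the cathode; K⁺/K (E° = -2.93 V) is the anode, so E°cell = +3.69 V.
Balancing electrons gives n = 1 (lcm of 1 and 1).
ΔG° = −nFE° = −(1)(96485)(+3.69) = -356,030 J = -356.0 kJ/mol.

-356.0 kJ/mol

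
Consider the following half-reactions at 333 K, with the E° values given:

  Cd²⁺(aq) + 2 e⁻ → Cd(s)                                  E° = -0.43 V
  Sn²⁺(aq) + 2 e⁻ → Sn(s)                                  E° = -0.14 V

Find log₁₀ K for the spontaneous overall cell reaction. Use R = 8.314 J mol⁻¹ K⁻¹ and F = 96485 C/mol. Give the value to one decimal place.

Cathode: Sn²⁺/Sn; anode: Cd²⁺/Cd. E°cell = (-0.14) − (-0.43) = +0.29 V, with n = 2.
ΔG° = −nFE° = −RT ln K, so ln K = nFE°/(RT) = (2)(96485)(+0.29) / ((8.314)(333)) = 20.213.
log₁₀ K = 20.213 / ln 10 = 8.8.

8.8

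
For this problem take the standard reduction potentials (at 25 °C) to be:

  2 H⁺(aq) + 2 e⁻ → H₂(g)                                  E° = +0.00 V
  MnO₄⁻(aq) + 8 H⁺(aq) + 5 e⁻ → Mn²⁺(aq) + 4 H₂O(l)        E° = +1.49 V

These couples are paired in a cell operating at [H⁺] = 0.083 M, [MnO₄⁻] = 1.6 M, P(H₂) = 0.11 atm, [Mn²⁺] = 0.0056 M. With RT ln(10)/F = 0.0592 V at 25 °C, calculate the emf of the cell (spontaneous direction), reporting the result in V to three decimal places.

+1.452 V

MnO₄⁻/Mn²⁺ is the cathode (higher E°), H⁺/H₂ the anode: E°cell = +1.49 − (+0.00) = +1.49 V, n = 10.
Overall: 2 MnO₄⁻(aq) + 6 H⁺(aq) + 5 H₂(g) → 2 Mn²⁺(aq) + 8 H₂O(l)
Q = [Mn²⁺]^2 / ([MnO₄⁻]^2·[H⁺]^6·P(H₂)^5); log Q = 6.367.
E = E° − (0.0592/n) log Q = +1.49 − (0.0592/10)(6.367) = +1.452 V.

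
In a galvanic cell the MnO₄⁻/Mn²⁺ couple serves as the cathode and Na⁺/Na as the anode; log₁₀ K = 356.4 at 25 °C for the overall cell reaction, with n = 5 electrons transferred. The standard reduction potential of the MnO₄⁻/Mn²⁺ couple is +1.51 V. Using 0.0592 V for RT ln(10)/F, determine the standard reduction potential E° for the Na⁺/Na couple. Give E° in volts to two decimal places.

E°cell = (0.0592/n)·log K = (0.0592/5)(356.4) = +4.220 V.
Since MnO₄⁻/Mn²⁺ is the cathode and Na⁺/Na the anode, E°cell = E°(MnO₄⁻/Mn²⁺) − E°(Na⁺/Na).
So E°(Na⁺/Na) = E°(MnO₄⁻/Mn²⁺) − E°cell = (+1.51) − (+4.220) = -2.71 V.

-2.71 V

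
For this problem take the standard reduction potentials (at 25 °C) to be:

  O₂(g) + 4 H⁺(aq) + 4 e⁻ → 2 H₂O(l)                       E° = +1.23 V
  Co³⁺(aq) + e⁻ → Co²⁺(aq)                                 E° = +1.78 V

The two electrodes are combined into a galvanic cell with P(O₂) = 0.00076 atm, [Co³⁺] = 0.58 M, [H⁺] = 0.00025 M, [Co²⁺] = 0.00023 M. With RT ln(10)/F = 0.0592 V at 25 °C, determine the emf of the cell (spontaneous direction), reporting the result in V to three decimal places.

+1.011 V

Co³⁺/Co²⁺ is the cathode (higher E°), O₂/H₂O the anode: E°cell = +1.78 − (+1.23) = +0.55 V, n = 4.
Overall: 4 Co³⁺(aq) + 2 H₂O(l) → 4 Co²⁺(aq) + O₂(g) + 4 H⁺(aq)
Q = [Co²⁺]^4·P(O₂)·[H⁺]^4 / ([Co³⁺]^4); log Q = -31.134.
E = E° − (0.0592/n) log Q = +0.55 − (0.0592/4)(-31.134) = +1.011 V.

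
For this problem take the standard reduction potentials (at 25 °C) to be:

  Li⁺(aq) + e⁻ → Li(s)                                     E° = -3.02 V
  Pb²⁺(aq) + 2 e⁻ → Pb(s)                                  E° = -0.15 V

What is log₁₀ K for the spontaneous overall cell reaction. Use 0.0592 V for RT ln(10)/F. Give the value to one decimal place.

97.0

Cathode: Pb²⁺/Pb; anode: Li⁺/Li. E°cell = +2.87 V, n = 2.
log K = nE°cell / 0.0592 = (2)(+2.87) / 0.0592 = 97.0.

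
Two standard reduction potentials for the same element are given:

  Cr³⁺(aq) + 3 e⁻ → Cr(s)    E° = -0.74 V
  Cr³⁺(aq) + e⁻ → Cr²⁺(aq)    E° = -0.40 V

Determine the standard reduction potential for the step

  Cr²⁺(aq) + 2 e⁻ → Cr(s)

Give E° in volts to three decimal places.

Sequential free energies add, so n₃E°₃ = n₁E°₁ + n₂E°₂.
With n₃ = 3, and the known step contributing 1×(-0.40) V, the unknown satisfies 2·E° = 3×(-0.74) − 1×(-0.40) = -1.820.
E° = -1.820 / 2 = -0.910 V.

-0.910 V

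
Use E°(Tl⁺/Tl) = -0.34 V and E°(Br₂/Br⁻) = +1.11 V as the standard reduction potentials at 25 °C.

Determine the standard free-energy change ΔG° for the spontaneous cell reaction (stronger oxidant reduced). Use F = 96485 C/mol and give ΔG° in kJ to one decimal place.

Br₂/Br⁻ (E° = +1.11 V) is the cathode; Tl⁺/Tl (E° = -0.34 V) is the anode, so E°cell = +1.45 V.
Balancing electrons gives n = 2 (lcm of 2 and 1).
ΔG° = −nFE° = −(2)(96485)(+1.45) = -279,806 J = -279.8 kJ.

-279.8 kJ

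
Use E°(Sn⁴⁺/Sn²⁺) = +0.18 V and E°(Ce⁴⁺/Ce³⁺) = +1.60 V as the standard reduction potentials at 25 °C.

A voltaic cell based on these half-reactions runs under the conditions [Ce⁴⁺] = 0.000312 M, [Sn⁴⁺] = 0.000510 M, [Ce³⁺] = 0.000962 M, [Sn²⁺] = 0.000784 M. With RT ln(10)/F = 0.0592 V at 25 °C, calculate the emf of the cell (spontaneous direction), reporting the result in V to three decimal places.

Ce⁴⁺/Ce³⁺ is the cathode (higher E°), Sn⁴⁺/Sn²⁺ the anode: E°cell = +1.60 − (+0.18) = +1.42 V, n = 2.
Overall: 2 Ce⁴⁺(aq) + Sn²⁺(aq) → 2 Ce³⁺(aq) + Sn⁴⁺(aq)
Q = [Ce³⁺]^2·[Sn⁴⁺] / ([Ce⁴⁺]^2·[Sn²⁺]); log Q = 0.791.
E = E° − (0.0592/n) log Q = +1.42 − (0.0592/2)(0.791) = +1.397 V.

+1.397 V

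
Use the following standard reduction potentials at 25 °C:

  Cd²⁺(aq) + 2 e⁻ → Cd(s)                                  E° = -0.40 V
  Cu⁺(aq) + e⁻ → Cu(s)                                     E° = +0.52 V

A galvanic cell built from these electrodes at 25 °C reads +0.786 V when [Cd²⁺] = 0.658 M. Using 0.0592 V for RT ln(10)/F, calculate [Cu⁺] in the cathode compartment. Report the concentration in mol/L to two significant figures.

Cu⁺/Cu is the cathode, Cd²⁺/Cd the anode: E°cell = +0.92 V, n = 2.
Overall reaction: 2 Cu⁺(aq) + Cd(s) → 2 Cu(s) + Cd²⁺(aq); Q = [Cd²⁺]^1/[Cu⁺]^2.
From E = E° − (0.0592/n) log Q: log Q = (E° − E)·n/0.0592 = (+0.92 − (+0.786))·2/0.0592 = 4.5270.
So 2·log[Cu⁺] = 1·log(0.658) − log Q = -0.1818 − (4.5270) = -4.7088; log[Cu⁺] = -4.7088 / 2 = -2.3544; [Cu⁺] = 10^(-2.3544) ≈ 0.0044 M.

0.0044 M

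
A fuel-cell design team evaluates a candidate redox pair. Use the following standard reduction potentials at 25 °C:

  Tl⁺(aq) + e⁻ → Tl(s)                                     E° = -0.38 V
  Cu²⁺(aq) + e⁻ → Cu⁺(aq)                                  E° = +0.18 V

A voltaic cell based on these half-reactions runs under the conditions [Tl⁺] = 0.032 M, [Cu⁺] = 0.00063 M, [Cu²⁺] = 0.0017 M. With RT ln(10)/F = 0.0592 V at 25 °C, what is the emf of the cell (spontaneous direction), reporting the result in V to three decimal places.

Cu²⁺/Cu⁺ is the cathode (higher E°), Tl⁺/Tl the anode: E°cell = +0.18 − (-0.38) = +0.56 V, n = 1.
Overall: Cu²⁺(aq) + Tl(s) → Cu⁺(aq) + Tl⁺(aq)
Q = [Cu⁺]·[Tl⁺] / ([Cu²⁺]); log Q = -1.926.
E = E° − (0.0592/n) log Q = +0.56 − (0.0592/1)(-1.926) = +0.674 V.

+0.674 V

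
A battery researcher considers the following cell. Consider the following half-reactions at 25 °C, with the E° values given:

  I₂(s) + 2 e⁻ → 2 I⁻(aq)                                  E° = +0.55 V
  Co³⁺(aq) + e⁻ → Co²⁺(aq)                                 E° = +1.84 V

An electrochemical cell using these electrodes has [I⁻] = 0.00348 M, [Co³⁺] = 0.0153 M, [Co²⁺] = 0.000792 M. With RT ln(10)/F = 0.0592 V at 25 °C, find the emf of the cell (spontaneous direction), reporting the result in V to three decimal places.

+1.221 V

Co³⁺/Co²⁺ is the cathode (higher E°), I₂/I⁻ the anode: E°cell = +1.84 − (+0.55) = +1.29 V, n = 2.
Overall: 2 Co³⁺(aq) + 2 I⁻(aq) → 2 Co²⁺(aq) + I₂(s)
Q = [Co²⁺]^2 / ([Co³⁺]^2·[I⁻]^2); log Q = 2.345.
E = E° − (0.0592/n) log Q = +1.29 − (0.0592/2)(2.345) = +1.221 V.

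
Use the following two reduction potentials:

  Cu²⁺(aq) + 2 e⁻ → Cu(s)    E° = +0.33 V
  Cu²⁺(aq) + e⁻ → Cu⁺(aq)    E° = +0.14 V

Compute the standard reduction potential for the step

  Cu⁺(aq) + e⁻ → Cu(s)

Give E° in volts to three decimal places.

+0.520 V

Sequential free energies add, so n₃E°₃ = n₁E°₁ + n₂E°₂.
With n₃ = 2, and the known step contributing 1×(+0.14) V, the unknown satisfies 1·E° = 2×(+0.33) − 1×(+0.14) = +0.520.
E° = +0.520 / 1 = +0.520 V.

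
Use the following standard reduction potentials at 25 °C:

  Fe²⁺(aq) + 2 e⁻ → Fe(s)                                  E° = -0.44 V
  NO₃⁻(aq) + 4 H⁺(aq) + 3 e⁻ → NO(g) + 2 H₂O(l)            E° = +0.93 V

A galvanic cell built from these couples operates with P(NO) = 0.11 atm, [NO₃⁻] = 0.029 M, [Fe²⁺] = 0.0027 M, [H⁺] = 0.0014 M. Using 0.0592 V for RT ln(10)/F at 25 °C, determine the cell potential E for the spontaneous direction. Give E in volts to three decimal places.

+1.209 V

NO₃⁻/NO is the cathode (higher E°), Fe²⁺/Fe the anode: E°cell = +0.93 − (-0.44) = +1.37 V, n = 6.
Overall: 2 NO₃⁻(aq) + 8 H⁺(aq) + 3 Fe(s) → 2 NO(g) + 4 H₂O(l) + 3 Fe²⁺(aq)
Q = P(NO)^2·[Fe²⁺]^3 / ([NO₃⁻]^2·[H⁺]^8); log Q = 16.283.
E = E° − (0.0592/n) log Q = +1.37 − (0.0592/6)(16.283) = +1.209 V.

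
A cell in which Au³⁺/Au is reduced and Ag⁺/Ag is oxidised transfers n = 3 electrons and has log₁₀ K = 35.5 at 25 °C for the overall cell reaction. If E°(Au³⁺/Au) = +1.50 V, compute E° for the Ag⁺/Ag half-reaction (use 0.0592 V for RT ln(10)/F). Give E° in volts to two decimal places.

+0.80 V

E°cell = (0.0592/n)·log K = (0.0592/3)(35.5) = +0.701 V.
Since Au³⁺/Au is the cathode and Ag⁺/Ag the anode, E°cell = E°(Au³⁺/Au) − E°(Ag⁺/Ag).
So E°(Ag⁺/Ag) = E°(Au³⁺/Au) − E°cell = (+1.50) − (+0.701) = +0.80 V.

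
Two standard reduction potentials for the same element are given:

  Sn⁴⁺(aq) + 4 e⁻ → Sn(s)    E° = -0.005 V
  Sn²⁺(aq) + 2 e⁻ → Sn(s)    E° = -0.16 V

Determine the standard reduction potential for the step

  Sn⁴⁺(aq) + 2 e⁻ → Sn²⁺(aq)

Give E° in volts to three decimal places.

+0.150 V

Sequential free energies add, so n₃E°₃ = n₁E°₁ + n₂E°₂.
With n₃ = 4, and the known step contributing 2×(-0.16) V, the unknown satisfies 2·E° = 4×(-0.005) − 2×(-0.16) = +0.300.
E° = +0.300 / 2 = +0.150 V.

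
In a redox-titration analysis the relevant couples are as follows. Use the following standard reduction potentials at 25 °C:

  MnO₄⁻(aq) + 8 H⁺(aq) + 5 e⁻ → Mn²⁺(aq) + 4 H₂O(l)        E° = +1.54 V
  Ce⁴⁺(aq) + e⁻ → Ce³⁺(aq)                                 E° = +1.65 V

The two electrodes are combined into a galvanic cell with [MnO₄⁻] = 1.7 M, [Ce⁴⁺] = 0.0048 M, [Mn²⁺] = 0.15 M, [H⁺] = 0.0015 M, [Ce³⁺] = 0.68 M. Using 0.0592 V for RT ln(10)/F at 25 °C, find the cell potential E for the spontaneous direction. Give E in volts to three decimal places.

Ce⁴⁺/Ce³⁺ is the cathode (higher E°), MnO₄⁻/Mn²⁺ the anode: E°cell = +1.65 − (+1.54) = +0.11 V, n = 5.
Overall: 5 Ce⁴⁺(aq) + Mn²⁺(aq) + 4 H₂O(l) → 5 Ce³⁺(aq) + MnO₄⁻(aq) + 8 H⁺(aq)
Q = [Ce³⁺]^5·[MnO₄⁻]·[H⁺]^8 / ([Ce⁴⁺]^5·[Mn²⁺]); log Q = -10.781.
E = E° − (0.0592/n) log Q = +0.11 − (0.0592/5)(-10.781) = +0.238 V.

+0.238 V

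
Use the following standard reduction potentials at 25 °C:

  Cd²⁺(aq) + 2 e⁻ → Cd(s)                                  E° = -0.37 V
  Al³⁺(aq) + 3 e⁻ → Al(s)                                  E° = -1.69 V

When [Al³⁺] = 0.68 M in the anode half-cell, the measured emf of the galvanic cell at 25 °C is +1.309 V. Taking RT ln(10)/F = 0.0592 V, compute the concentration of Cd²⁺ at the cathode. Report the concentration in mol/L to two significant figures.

Cd²⁺/Cd is the cathode, Al³⁺/Al the anode: E°cell = +1.32 V, n = 6.
Overall reaction: 3 Cd²⁺(aq) + 2 Al(s) → 3 Cd(s) + 2 Al³⁺(aq); Q = [Al³⁺]^2/[Cd²⁺]^3.
From E = E° − (0.0592/n) log Q: log Q = (E° − E)·n/0.0592 = (+1.32 − (+1.309))·6/0.0592 = 1.1149.
So 3·log[Cd²⁺] = 2·log(0.68) − log Q = -0.3350 − (1.1149) = -1.4499; log[Cd²⁺] = -1.4499 / 3 = -0.4833; [Cd²⁺] = 10^(-0.4833) ≈ 0.33 M.

0.33 M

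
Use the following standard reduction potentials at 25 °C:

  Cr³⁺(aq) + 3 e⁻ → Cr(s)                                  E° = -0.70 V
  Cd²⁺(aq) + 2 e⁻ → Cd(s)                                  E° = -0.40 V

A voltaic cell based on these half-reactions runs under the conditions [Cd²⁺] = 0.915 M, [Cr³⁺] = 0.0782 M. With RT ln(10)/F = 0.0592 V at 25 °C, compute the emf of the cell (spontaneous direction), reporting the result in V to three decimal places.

+0.321 V

Cd²⁺/Cd is the cathode (higher E°), Cr³⁺/Cr the anode: E°cell = -0.40 − (-0.70) = +0.30 V, n = 6.
Overall: 3 Cd²⁺(aq) + 2 Cr(s) → 3 Cd(s) + 2 Cr³⁺(aq)
Q = [Cr³⁺]^2 / ([Cd²⁺]^3); log Q = -2.098.
E = E° − (0.0592/n) log Q = +0.30 − (0.0592/6)(-2.098) = +0.321 V.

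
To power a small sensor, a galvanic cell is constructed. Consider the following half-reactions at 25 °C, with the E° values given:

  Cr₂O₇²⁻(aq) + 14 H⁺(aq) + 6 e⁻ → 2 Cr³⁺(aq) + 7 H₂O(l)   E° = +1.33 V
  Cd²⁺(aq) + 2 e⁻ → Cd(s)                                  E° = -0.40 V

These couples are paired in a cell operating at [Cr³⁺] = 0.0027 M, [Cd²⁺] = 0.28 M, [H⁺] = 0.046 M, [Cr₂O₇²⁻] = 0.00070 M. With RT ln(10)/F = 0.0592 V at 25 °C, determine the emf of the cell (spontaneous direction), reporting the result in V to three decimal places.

+1.581 V

Cr₂O₇²⁻/Cr³⁺ is the cathode (higher E°), Cd²⁺/Cd the anode: E°cell = +1.33 − (-0.40) = +1.73 V, n = 6.
Overall: Cr₂O₇²⁻(aq) + 14 H⁺(aq) + 3 Cd(s) → 2 Cr³⁺(aq) + 7 H₂O(l) + 3 Cd²⁺(aq)
Q = [Cr³⁺]^2·[Cd²⁺]^3 / ([Cr₂O₇²⁻]·[H⁺]^14); log Q = 15.080.
E = E° − (0.0592/n) log Q = +1.73 − (0.0592/6)(15.080) = +1.581 V.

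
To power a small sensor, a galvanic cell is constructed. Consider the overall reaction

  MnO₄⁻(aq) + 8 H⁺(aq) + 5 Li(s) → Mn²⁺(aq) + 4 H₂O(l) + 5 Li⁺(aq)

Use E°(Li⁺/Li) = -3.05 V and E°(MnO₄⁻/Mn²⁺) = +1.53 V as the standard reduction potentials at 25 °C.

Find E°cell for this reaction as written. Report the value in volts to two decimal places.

The MnO₄⁻/Mn²⁺ couple has the higher reduction potential, so it is the cathode; Li⁺/Li is oxidised at the anode.
E°cell = E°(cathode) − E°(anode) = (+1.53) − (-3.05) = +4.58 V.

+4.58 V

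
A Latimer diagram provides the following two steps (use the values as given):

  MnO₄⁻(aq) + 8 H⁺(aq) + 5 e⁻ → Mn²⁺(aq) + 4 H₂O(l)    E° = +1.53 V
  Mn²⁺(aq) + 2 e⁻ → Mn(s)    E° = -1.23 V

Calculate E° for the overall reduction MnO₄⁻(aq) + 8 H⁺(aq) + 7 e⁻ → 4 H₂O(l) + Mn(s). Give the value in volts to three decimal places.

Since ΔG° = −nFE° is additive over sequential reductions, n₃E°₃ = n₁E°₁ + n₂E°₂.
E°₃ = (5×+1.53 + 2×-1.23) / 7 = (+5.190) / 7 = +0.741 V.

+0.741 V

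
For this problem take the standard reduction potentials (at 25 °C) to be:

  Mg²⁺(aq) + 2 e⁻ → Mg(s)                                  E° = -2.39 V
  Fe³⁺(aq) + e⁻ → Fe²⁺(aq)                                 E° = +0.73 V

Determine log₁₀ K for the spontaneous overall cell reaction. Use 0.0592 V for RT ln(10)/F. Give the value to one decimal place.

105.4

Cathode: Fe³⁺/Fe²⁺; anode: Mg²⁺/Mg. E°cell = +3.12 V, n = 2.
log K = nE°cell / 0.0592 = (2)(+3.12) / 0.0592 = 105.4.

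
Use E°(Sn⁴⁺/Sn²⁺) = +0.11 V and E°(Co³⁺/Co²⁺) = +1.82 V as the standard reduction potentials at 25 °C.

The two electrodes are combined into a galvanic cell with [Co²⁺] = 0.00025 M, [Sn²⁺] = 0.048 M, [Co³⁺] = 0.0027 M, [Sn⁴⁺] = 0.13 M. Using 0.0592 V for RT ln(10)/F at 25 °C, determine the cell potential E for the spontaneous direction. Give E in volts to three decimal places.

+1.758 V

Co³⁺/Co²⁺ is the cathode (higher E°), Sn⁴⁺/Sn²⁺ the anode: E°cell = +1.82 − (+0.11) = +1.71 V, n = 2.
Overall: 2 Co³⁺(aq) + Sn²⁺(aq) → 2 Co²⁺(aq) + Sn⁴⁺(aq)
Q = [Co²⁺]^2·[Sn⁴⁺] / ([Co³⁺]^2·[Sn²⁺]); log Q = -1.634.
E = E° − (0.0592/n) log Q = +1.71 − (0.0592/2)(-1.634) = +1.758 V.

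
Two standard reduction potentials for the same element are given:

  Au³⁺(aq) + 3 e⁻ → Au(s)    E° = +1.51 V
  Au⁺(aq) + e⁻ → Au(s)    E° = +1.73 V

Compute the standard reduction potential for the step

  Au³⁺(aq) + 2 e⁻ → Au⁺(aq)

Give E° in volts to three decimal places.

+1.400 V

Sequential free energies add, so n₃E°₃ = n₁E°₁ + n₂E°₂.
With n₃ = 3, and the known step contributing 1×(+1.73) V, the unknown satisfies 2·E° = 3×(+1.51) − 1×(+1.73) = +2.800.
E° = +2.800 / 2 = +1.400 V.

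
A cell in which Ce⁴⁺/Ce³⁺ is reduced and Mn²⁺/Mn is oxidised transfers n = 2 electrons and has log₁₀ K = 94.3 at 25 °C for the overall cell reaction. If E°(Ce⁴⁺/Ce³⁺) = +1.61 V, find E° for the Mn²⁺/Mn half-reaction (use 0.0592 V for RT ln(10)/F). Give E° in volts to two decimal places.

E°cell = (0.0592/n)·log K = (0.0592/2)(94.3) = +2.791 V.
Since Ce⁴⁺/Ce³⁺ is the cathode and Mn²⁺/Mn the anode, E°cell = E°(Ce⁴⁺/Ce³⁺) − E°(Mn²⁺/Mn).
So E°(Mn²⁺/Mn) = E°(Ce⁴⁺/Ce³⁺) − E°cell = (+1.61) − (+2.791) = -1.18 V.

-1.18 V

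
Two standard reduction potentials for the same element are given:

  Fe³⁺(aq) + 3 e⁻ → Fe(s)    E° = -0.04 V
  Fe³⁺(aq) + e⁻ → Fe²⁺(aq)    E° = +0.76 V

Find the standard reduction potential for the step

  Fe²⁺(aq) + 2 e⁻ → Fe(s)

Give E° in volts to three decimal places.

Sequential free energies add, so n₃E°₃ = n₁E°₁ + n₂E°₂.
With n₃ = 3, and the known step contributing 1×(+0.76) V, the unknown satisfies 2·E° = 3×(-0.04) − 1×(+0.76) = -0.880.
E° = -0.880 / 2 = -0.440 V.

-0.440 V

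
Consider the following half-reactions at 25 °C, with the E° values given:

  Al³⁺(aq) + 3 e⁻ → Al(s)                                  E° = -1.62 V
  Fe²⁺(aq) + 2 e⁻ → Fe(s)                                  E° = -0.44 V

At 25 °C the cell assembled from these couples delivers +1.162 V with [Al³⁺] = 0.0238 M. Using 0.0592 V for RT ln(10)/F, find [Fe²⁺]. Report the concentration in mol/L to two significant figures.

0.020 M

Fe²⁺/Fe is the cathode, Al³⁺/Al the anode: E°cell = +1.18 V, n = 6.
Overall reaction: 3 Fe²⁺(aq) + 2 Al(s) → 3 Fe(s) + 2 Al³⁺(aq); Q = [Al³⁺]^2/[Fe²⁺]^3.
From E = E° − (0.0592/n) log Q: log Q = (E° − E)·n/0.0592 = (+1.18 − (+1.162))·6/0.0592 = 1.8243.
So 3·log[Fe²⁺] = 2·log(0.0238) − log Q = -3.2468 − (1.8243) = -5.0711; log[Fe²⁺] = -5.0711 / 3 = -1.6904; [Fe²⁺] = 10^(-1.6904) ≈ 0.020 M.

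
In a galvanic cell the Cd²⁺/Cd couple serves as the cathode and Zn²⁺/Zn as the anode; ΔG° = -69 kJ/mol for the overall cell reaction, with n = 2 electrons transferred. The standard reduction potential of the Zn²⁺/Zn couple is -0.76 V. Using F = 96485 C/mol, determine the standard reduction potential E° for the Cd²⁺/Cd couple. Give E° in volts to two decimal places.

-0.40 V

E°cell = −ΔG°/(nF) = −(-69×10³)/((2)(96485)) = +0.358 V.
Since Cd²⁺/Cd is the cathode and Zn²⁺/Zn the anode, E°cell = E°(Cd²⁺/Cd) − E°(Zn²⁺/Zn).
So E°(Cd²⁺/Cd) = E°cell + E°(Zn²⁺/Zn) = +0.358 + (-0.76) = -0.40 V.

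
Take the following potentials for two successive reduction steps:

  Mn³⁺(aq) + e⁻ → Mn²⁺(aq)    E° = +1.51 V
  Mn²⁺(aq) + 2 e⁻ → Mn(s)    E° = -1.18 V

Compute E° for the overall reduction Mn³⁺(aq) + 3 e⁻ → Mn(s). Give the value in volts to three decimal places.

-0.283 V

Since ΔG° = −nFE° is additive over sequential reductions, n₃E°₃ = n₁E°₁ + n₂E°₂.
E°₃ = (1×+1.51 + 2×-1.18) / 3 = (-0.850) / 3 = -0.283 V.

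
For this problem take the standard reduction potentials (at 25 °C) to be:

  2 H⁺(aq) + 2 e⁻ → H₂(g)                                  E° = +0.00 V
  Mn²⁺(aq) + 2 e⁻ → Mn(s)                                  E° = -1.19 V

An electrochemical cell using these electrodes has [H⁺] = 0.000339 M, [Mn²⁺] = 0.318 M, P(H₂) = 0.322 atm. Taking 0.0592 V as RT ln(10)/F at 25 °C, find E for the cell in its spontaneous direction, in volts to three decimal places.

H⁺/H₂ is the cathode (higher E°), Mn²⁺/Mn the anode: E°cell = +0.00 − (-1.19) = +1.19 V, n = 2.
Overall: 2 H⁺(aq) + Mn(s) → H₂(g) + Mn²⁺(aq)
Q = P(H₂)·[Mn²⁺] / ([H⁺]^2); log Q = 5.950.
E = E° − (0.0592/n) log Q = +1.19 − (0.0592/2)(5.950) = +1.014 V.

+1.014 V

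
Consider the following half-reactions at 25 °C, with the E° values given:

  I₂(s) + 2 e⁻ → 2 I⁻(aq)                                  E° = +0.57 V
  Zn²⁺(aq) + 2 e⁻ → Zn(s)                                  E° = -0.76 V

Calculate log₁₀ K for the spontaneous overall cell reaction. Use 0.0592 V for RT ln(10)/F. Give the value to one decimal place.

44.9

Cathode: I₂/I⁻; anode: Zn²⁺/Zn. E°cell = +1.33 V, n = 2.
log K = nE°cell / 0.0592 = (2)(+1.33) / 0.0592 = 44.9.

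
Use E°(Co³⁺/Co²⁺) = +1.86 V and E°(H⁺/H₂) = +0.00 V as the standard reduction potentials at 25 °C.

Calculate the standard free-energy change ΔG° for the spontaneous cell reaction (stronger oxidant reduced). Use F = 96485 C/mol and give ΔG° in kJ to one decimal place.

-358.9 kJ

Co³⁺/Co²⁺ (E° = +1.86 V) is the cathode; H⁺/H₂ (E° = +0.00 V) is the anode, so E°cell = +1.86 V.
Balancing electrons gives n = 2 (lcm of 1 and 2).
ΔG° = −nFE° = −(2)(96485)(+1.86) = -358,924 J = -358.9 kJ.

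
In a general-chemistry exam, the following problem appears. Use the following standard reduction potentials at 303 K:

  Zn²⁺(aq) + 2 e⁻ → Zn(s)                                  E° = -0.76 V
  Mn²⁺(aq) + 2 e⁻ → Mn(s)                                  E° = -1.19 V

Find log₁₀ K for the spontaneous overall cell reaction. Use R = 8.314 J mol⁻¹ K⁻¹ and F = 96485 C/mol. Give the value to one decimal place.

14.3

Cathode: Zn²⁺/Zn; anode: Mn²⁺/Mn. E°cell = (-0.76) − (-1.19) = +0.43 V, with n = 2.
ΔG° = −nFE° = −RT ln K, so ln K = nFE°/(RT) = (2)(96485)(+0.43) / ((8.314)(303)) = 32.939.
log₁₀ K = 32.939 / ln 10 = 14.3.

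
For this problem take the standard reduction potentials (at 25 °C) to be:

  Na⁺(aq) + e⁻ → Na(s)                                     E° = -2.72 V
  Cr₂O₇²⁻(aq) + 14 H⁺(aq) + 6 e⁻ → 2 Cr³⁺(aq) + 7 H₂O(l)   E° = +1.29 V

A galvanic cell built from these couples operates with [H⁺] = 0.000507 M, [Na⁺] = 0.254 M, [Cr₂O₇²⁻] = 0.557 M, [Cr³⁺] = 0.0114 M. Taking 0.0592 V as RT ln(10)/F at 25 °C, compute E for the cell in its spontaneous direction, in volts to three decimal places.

+3.626 V

Cr₂O₇²⁻/Cr³⁺ is the cathode (higher E°), Na⁺/Na the anode: E°cell = +1.29 − (-2.72) = +4.01 V, n = 6.
Overall: Cr₂O₇²⁻(aq) + 14 H⁺(aq) + 6 Na(s) → 2 Cr³⁺(aq) + 7 H₂O(l) + 6 Na⁺(aq)
Q = [Cr³⁺]^2·[Na⁺]^6 / ([Cr₂O₇²⁻]·[H⁺]^14); log Q = 38.927.
E = E° − (0.0592/n) log Q = +4.01 − (0.0592/6)(38.927) = +3.626 V.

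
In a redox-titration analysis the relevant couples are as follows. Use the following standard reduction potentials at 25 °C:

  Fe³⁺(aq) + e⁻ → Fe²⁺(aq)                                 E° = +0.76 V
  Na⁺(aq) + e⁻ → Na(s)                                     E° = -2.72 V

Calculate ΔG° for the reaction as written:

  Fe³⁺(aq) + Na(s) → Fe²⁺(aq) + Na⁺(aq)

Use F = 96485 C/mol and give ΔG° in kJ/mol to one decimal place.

As written, Fe³⁺/Fe²⁺ is reduced (cathode) and Na⁺/Na is oxidised (anode), so E°cell = (+0.76) − (-2.72) = +3.48 V.
Balancing electrons gives n = 1.
ΔG° = −nFE° = −(1)(96485)(+3.48) = -335,768 J = -335.8 kJ/mol.

-335.8 kJ/mol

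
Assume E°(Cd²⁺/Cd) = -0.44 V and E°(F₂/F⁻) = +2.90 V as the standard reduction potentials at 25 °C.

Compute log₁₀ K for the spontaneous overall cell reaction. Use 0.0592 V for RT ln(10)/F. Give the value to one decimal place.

112.8

Cathode: F₂/F⁻; anode: Cd²⁺/Cd. E°cell = +3.34 V, n = 2.
log K = nE°cell / 0.0592 = (2)(+3.34) / 0.0592 = 112.8.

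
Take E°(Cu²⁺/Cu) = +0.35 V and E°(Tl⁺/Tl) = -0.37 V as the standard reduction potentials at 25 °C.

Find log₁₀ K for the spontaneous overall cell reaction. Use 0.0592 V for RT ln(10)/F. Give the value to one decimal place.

24.3

Cathode: Cu²⁺/Cu; anode: Tl⁺/Tl. E°cell = +0.72 V, n = 2.
log K = nE°cell / 0.0592 = (2)(+0.72) / 0.0592 = 24.3.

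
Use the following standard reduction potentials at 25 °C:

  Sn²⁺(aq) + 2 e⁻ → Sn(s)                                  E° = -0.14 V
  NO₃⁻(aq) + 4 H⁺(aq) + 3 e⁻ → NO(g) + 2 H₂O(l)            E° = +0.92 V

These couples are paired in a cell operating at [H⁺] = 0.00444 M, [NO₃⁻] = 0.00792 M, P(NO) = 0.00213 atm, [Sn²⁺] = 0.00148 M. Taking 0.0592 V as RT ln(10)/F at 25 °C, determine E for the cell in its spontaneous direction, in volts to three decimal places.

NO₃⁻/NO is the cathode (higher E°), Sn²⁺/Sn the anode: E°cell = +0.92 − (-0.14) = +1.06 V, n = 6.
Overall: 2 NO₃⁻(aq) + 8 H⁺(aq) + 3 Sn(s) → 2 NO(g) + 4 H₂O(l) + 3 Sn²⁺(aq)
Q = P(NO)^2·[Sn²⁺]^3 / ([NO₃⁻]^2·[H⁺]^8); log Q = 9.191.
E = E° − (0.0592/n) log Q = +1.06 − (0.0592/6)(9.191) = +0.969 V.

+0.969 V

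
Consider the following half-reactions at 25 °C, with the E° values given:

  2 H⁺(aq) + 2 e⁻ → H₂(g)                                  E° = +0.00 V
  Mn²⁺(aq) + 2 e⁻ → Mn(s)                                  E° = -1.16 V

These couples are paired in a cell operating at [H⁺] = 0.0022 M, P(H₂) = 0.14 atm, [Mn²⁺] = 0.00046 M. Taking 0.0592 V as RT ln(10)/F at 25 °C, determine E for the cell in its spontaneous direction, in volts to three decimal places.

H⁺/H₂ is the cathode (higher E°), Mn²⁺/Mn the anode: E°cell = +0.00 − (-1.16) = +1.16 V, n = 2.
Overall: 2 H⁺(aq) + Mn(s) → H₂(g) + Mn²⁺(aq)
Q = P(H₂)·[Mn²⁺] / ([H⁺]^2); log Q = 1.124.
E = E° − (0.0592/n) log Q = +1.16 − (0.0592/2)(1.124) = +1.127 V.

+1.127 V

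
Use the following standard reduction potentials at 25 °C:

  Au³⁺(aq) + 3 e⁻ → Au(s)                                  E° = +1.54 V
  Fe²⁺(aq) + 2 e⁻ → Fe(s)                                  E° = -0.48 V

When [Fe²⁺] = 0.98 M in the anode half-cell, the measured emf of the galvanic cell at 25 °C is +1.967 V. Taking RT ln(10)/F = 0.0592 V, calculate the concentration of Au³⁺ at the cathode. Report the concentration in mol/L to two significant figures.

Au³⁺/Au is the cathode, Fe²⁺/Fe the anode: E°cell = +2.02 V, n = 6.
Overall reaction: 2 Au³⁺(aq) + 3 Fe(s) → 2 Au(s) + 3 Fe²⁺(aq); Q = [Fe²⁺]^3/[Au³⁺]^2.
From E = E° − (0.0592/n) log Q: log Q = (E° − E)·n/0.0592 = (+2.02 − (+1.967))·6/0.0592 = 5.3716.
So 2·log[Au³⁺] = 3·log(0.98) − log Q = -0.0263 − (5.3716) = -5.3979; log[Au³⁺] = -5.3979 / 2 = -2.6989; [Au³⁺] = 10^(-2.6989) ≈ 0.0020 M.

0.0020 M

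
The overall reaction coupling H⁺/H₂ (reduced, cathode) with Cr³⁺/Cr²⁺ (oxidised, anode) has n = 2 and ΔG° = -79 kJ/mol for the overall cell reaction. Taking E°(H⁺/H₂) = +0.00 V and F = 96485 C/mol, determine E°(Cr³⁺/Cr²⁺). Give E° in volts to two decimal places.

E°cell = −ΔG°/(nF) = −(-79×10³)/((2)(96485)) = +0.409 V.
Since H⁺/H₂ is the cathode and Cr³⁺/Cr²⁺ the anode, E°cell = E°(H⁺/H₂) − E°(Cr³⁺/Cr²⁺).
So E°(Cr³⁺/Cr²⁺) = E°(H⁺/H₂) − E°cell = (+0.00) − (+0.409) = -0.41 V.

-0.41 V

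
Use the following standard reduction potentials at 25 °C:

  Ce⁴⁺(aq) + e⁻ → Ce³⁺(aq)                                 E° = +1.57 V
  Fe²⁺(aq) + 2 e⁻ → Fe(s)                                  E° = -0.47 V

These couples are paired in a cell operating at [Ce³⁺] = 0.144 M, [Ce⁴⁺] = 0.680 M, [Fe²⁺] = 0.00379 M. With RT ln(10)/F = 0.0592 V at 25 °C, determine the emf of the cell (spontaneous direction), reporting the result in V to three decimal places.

+2.152 V

Ce⁴⁺/Ce³⁺ is the cathode (higher E°), Fe²⁺/Fe the anode: E°cell = +1.57 − (-0.47) = +2.04 V, n = 2.
Overall: 2 Ce⁴⁺(aq) + Fe(s) → 2 Ce³⁺(aq) + Fe²⁺(aq)
Q = [Ce³⁺]^2·[Fe²⁺] / ([Ce⁴⁺]^2); log Q = -3.770.
E = E° − (0.0592/n) log Q = +2.04 − (0.0592/2)(-3.770) = +2.152 V.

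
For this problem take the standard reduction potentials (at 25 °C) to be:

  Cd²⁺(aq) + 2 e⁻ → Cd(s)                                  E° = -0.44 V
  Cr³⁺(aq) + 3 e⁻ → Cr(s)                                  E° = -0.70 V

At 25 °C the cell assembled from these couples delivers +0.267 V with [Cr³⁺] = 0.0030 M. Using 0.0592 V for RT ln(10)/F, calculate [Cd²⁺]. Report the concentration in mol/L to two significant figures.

0.036 M

Cd²⁺/Cd is the cathode, Cr³⁺/Cr the anode: E°cell = +0.26 V, n = 6.
Overall reaction: 3 Cd²⁺(aq) + 2 Cr(s) → 3 Cd(s) + 2 Cr³⁺(aq); Q = [Cr³⁺]^2/[Cd²⁺]^3.
From E = E° − (0.0592/n) log Q: log Q = (E° − E)·n/0.0592 = (+0.26 − (+0.267))·6/0.0592 = -0.7095.
So 3·log[Cd²⁺] = 2·log(0.003) − log Q = -5.0458 − (-0.7095) = -4.3363; log[Cd²⁺] = -4.3363 / 3 = -1.4454; [Cd²⁺] = 10^(-1.4454) ≈ 0.036 M.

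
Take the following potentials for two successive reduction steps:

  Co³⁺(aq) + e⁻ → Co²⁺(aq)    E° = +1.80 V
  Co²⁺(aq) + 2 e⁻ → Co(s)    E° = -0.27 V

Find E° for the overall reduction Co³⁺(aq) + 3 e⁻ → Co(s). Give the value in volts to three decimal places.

Adding the free-energy changes (−nFE°) of the two steps gives −n₃FE°₃ = −n₁FE°₁ − n₂FE°₂.
E°₃ = (1×+1.80 + 2×-0.27) / 3 = (+1.260) / 3 = +0.420 V.

+0.420 V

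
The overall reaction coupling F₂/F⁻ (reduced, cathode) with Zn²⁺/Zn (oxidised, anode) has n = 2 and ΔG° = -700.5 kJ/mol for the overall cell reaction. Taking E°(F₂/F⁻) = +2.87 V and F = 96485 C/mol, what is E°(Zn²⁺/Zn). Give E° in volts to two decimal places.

-0.76 V

E°cell = −ΔG°/(nF) = −(-700.5×10³)/((2)(96485)) = +3.630 V.
Since F₂/F⁻ is the cathode and Zn²⁺/Zn the anode, E°cell = E°(F₂/F⁻) − E°(Zn²⁺/Zn).
So E°(Zn²⁺/Zn) = E°(F₂/F⁻) − E°cell = (+2.87) − (+3.630) = -0.76 V.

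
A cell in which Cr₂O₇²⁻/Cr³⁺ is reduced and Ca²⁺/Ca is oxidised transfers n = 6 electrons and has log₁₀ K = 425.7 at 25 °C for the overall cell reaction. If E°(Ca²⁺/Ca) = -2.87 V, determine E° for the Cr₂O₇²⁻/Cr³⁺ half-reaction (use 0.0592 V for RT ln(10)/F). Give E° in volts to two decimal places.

+1.33 V

E°cell = (0.0592/n)·log K = (0.0592/6)(425.7) = +4.200 V.
Since Cr₂O₇²⁻/Cr³⁺ is the cathode and Ca²⁺/Ca the anode, E°cell = E°(Cr₂O₇²⁻/Cr³⁺) − E°(Ca²⁺/Ca).
So E°(Cr₂O₇²⁻/Cr³⁺) = E°cell + E°(Ca²⁺/Ca) = +4.200 + (-2.87) = +1.33 V.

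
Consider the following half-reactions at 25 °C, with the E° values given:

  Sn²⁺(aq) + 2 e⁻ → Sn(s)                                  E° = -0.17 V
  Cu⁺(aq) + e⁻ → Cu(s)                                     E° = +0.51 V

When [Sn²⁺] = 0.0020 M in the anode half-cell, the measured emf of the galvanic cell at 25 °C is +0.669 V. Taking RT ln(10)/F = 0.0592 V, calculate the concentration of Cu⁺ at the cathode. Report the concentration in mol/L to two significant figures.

Cu⁺/Cu is the cathode, Sn²⁺/Sn the anode: E°cell = +0.68 V, n = 2.
Overall reaction: 2 Cu⁺(aq) + Sn(s) → 2 Cu(s) + Sn²⁺(aq); Q = [Sn²⁺]^1/[Cu⁺]^2.
From E = E° − (0.0592/n) log Q: log Q = (E° − E)·n/0.0592 = (+0.68 − (+0.669))·2/0.0592 = 0.3716.
So 2·log[Cu⁺] = 1·log(0.002) − log Q = -2.6990 − (0.3716) = -3.0706; log[Cu⁺] = -3.0706 / 2 = -1.5353; [Cu⁺] = 10^(-1.5353) ≈ 0.029 M.

0.029 M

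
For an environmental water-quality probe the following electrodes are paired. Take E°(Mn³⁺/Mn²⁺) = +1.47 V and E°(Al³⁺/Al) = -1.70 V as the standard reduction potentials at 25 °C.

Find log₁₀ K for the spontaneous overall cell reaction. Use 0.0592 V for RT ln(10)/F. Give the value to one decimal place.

Cathode: Mn³⁺/Mn²⁺; anode: Al³⁺/Al. E°cell = +3.17 V, n = 3.
log K = nE°cell / 0.0592 = (3)(+3.17) / 0.0592 = 160.6.

160.6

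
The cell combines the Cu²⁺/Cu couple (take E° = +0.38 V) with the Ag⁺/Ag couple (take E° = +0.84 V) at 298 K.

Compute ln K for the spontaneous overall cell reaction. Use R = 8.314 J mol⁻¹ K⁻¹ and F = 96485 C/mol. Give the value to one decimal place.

35.8

Cathode: Ag⁺/Ag; anode: Cu²⁺/Cu. E°cell = (+0.84) − (+0.38) = +0.46 V, with n = 2.
ΔG° = −nFE° = −RT ln K, so ln K = nFE°/(RT) = (2)(96485)(+0.46) / ((8.314)(298)) = 35.828.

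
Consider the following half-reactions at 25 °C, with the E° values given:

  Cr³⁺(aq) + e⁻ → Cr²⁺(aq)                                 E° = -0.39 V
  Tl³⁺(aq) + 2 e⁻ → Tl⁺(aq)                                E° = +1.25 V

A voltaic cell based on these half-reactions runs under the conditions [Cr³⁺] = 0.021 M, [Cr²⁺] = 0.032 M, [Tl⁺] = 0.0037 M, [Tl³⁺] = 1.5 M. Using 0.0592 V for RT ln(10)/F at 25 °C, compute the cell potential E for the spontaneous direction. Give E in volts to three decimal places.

Tl³⁺/Tl⁺ is the cathode (higher E°), Cr³⁺/Cr²⁺ the anode: E°cell = +1.25 − (-0.39) = +1.64 V, n = 2.
Overall: Tl³⁺(aq) + 2 Cr²⁺(aq) → Tl⁺(aq) + 2 Cr³⁺(aq)
Q = [Tl⁺]·[Cr³⁺]^2 / ([Tl³⁺]·[Cr²⁺]^2); log Q = -2.974.
E = E° − (0.0592/n) log Q = +1.64 − (0.0592/2)(-2.974) = +1.728 V.

+1.728 V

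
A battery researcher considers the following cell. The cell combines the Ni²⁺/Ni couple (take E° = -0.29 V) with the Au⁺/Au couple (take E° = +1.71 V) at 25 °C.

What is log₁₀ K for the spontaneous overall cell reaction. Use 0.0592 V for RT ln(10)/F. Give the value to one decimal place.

Cathode: Au⁺/Au; anode: Ni²⁺/Ni. E°cell = +2.00 V, n = 2.
log K = nE°cell / 0.0592 = (2)(+2.00) / 0.0592 = 67.6.

67.6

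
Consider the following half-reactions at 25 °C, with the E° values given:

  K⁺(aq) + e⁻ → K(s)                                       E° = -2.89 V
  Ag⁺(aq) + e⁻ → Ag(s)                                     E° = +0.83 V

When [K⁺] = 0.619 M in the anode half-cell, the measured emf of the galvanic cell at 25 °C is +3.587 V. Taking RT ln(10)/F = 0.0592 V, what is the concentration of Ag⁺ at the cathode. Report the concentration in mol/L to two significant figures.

Ag⁺/Ag is the cathode, K⁺/K the anode: E°cell = +3.72 V, n = 1.
Overall reaction: Ag⁺(aq) + K(s) → Ag(s) + K⁺(aq); Q = [K⁺]^1/[Ag⁺]^1.
From E = E° − (0.0592/n) log Q: log Q = (E° − E)·n/0.0592 = (+3.72 − (+3.587))·1/0.0592 = 2.2466.
So 1·log[Ag⁺] = 1·log(0.619) − log Q = -0.2083 − (2.2466) = -2.4549; [Ag⁺] = 10^(-2.4549) ≈ 0.0035 M.

0.0035 M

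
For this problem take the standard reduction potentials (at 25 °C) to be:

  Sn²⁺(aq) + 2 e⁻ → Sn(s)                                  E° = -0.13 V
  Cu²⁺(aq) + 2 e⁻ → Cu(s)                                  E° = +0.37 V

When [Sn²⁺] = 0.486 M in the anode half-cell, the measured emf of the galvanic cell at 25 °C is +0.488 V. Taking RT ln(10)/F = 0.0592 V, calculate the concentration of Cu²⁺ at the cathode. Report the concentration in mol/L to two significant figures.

Cu²⁺/Cu is the cathode, Sn²⁺/Sn the anode: E°cell = +0.50 V, n = 2.
Overall reaction: Cu²⁺(aq) + Sn(s) → Cu(s) + Sn²⁺(aq); Q = [Sn²⁺]^1/[Cu²⁺]^1.
From E = E° − (0.0592/n) log Q: log Q = (E° − E)·n/0.0592 = (+0.50 − (+0.488))·2/0.0592 = 0.4054.
So 1·log[Cu²⁺] = 1·log(0.486) − log Q = -0.3134 − (0.4054) = -0.7188; [Cu²⁺] = 10^(-0.7188) ≈ 0.19 M.

0.19 M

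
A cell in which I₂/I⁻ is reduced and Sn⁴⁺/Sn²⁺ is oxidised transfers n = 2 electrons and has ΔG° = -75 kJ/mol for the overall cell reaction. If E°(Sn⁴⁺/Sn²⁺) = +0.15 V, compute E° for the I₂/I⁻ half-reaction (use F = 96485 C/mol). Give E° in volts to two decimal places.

+0.54 V

E°cell = −ΔG°/(nF) = −(-75×10³)/((2)(96485)) = +0.389 V.
Since I₂/I⁻ is the cathode and Sn⁴⁺/Sn²⁺ the anode, E°cell = E°(I₂/I⁻) − E°(Sn⁴⁺/Sn²⁺).
So E°(I₂/I⁻) = E°cell + E°(Sn⁴⁺/Sn²⁺) = +0.389 + (+0.15) = +0.54 V.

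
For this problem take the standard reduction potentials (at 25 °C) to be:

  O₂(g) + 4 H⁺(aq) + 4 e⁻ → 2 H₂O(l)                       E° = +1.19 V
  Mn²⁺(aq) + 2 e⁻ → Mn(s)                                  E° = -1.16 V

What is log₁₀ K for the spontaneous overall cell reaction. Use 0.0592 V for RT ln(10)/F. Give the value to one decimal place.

Cathode: O₂/H₂O; anode: Mn²⁺/Mn. E°cell = +2.35 V, n = 4.
log K = nE°cell / 0.0592 = (4)(+2.35) / 0.0592 = 158.8.

158.8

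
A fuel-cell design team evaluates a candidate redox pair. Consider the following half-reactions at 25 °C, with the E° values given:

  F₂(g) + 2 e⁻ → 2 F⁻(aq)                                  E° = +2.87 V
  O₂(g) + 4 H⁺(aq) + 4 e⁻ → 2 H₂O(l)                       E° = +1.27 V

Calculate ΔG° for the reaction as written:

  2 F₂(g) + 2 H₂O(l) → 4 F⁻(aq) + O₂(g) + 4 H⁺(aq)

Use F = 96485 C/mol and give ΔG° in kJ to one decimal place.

-617.5 kJ

As written, F₂/F⁻ is reduced (cathode) and O₂/H₂O is oxidised (anode), so E°cell = (+2.87) − (+1.27) = +1.60 V.
Balancing electrons gives n = 4.
ΔG° = −nFE° = −(4)(96485)(+1.60) = -617,504 J = -617.5 kJ.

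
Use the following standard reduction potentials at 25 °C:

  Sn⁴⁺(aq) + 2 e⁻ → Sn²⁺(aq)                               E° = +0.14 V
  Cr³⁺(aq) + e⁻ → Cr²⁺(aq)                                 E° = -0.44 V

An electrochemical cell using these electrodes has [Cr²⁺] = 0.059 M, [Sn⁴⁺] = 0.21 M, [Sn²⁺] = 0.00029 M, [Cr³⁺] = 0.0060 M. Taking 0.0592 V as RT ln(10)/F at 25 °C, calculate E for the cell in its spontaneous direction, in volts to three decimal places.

+0.723 V

Sn⁴⁺/Sn²⁺ is the cathode (higher E°), Cr³⁺/Cr²⁺ the anode: E°cell = +0.14 − (-0.44) = +0.58 V, n = 2.
Overall: Sn⁴⁺(aq) + 2 Cr²⁺(aq) → Sn²⁺(aq) + 2 Cr³⁺(aq)
Q = [Sn²⁺]·[Cr³⁺]^2 / ([Sn⁴⁺]·[Cr²⁺]^2); log Q = -4.845.
E = E° − (0.0592/n) log Q = +0.58 − (0.0592/2)(-4.845) = +0.723 V.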